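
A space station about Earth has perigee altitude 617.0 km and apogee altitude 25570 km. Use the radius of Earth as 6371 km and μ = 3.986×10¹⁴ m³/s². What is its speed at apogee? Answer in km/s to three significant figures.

v ≈ 2.12 km/s

r_p = 6371 + 617.0 = 6988.0 km = 6.9880×10⁶ m.
r_a = 6371 + 25570 = 31941 km = 3.1941×10⁷ m.
Semi-major axis a = (r_p + r_a)/2 = 19464 km = 1.946×10⁷ m.
Vis-viva: v² = μ(2/r − 1/a) = 3.986×10¹⁴ × (6.262×10⁻⁸ − 5.138×10⁻⁸) = 4.480×10⁶ m²/s².
v = 2117 m/s = 2.117 km/s.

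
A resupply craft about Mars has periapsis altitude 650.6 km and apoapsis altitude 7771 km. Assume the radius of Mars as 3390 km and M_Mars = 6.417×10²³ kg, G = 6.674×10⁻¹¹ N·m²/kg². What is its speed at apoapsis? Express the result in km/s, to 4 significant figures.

v ≈ 1.428 km/s

μ = GM = 6.674×10⁻¹¹ × 6.417×10²³ = 4.283×10¹³ m³/s².
r_p = 3390 + 650.6 = 4040.6 km = 4.0406×10⁶ m.
r_a = 3390 + 7771 = 11161 km = 1.1161×10⁷ m.
Semi-major axis a = (r_p + r_a)/2 = 7600.8 km = 7.601×10⁶ m.
Vis-viva: v² = μ(2/r − 1/a) = 4.283×10¹³ × (1.792×10⁻⁷ − 1.316×10⁻⁷) = 2.040×10⁶ m²/s².
v = 1428 m/s = 1.428 km/s.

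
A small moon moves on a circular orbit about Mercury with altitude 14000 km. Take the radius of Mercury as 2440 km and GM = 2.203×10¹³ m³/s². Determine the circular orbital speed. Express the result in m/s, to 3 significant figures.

v ≈ 1160 m/s

r = 2440 + 14000 = 16440 km = 1.6440×10⁷ m.
For a circular orbit v = √(μ/r) = √(2.203×10¹³ / 1.644×10⁷) = √(1.340×10⁶) = 1158 m/s.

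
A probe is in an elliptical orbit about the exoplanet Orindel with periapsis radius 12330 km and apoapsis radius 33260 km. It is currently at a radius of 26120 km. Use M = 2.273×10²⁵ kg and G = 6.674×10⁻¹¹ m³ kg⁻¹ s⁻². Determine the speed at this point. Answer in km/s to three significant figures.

μ = GM = 6.674×10⁻¹¹ × 2.273×10²⁵ = 1.517×10¹⁵ m³/s².
Semi-major axis a = (r_p + r_a)/2 = 22795 km = 2.280×10⁷ m.
Vis-viva: v² = μ(2/r − 1/a) = 1.517×10¹⁵ × (7.657×10⁻⁸ − 4.387×10⁻⁸) = 4.961×10⁷ m²/s².
v = 7043 m/s = 7.043 km/s.

v ≈ 7.04 km/s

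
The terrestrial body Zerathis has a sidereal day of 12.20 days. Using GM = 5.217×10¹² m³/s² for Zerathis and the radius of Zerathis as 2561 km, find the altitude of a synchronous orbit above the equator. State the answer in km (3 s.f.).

T = 12.20 days = 1.054×10⁶ s.
A synchronous orbit has period T, so by Kepler's third law a = (μT²/4π²)^(1/3).
μT²/4π² = 5.217×10¹² × (1.054×10⁶)² / 39.48 = 1.468×10²³ m³.
a = 5.276×10⁷ m = 52756 km.
Altitude h = a − R = 52756 − 2561 = 50195 km.

h_sync ≈ 50200 km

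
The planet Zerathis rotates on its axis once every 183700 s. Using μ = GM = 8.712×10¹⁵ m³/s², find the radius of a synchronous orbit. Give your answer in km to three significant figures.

A synchronous orbit has period T, so by Kepler's third law a = (μT²/4π²)^(1/3).
μT²/4π² = 8.712×10¹⁵ × (1.837×10⁵)² / 39.48 = 7.447×10²⁴ m³.
a = 1.953×10⁸ m = 1.9528×10⁵ km.

r_sync ≈ 1.95×10⁵ km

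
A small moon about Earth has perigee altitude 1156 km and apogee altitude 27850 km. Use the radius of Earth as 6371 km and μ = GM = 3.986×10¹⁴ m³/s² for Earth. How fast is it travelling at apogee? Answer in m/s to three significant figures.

v ≈ 2050 m/s

r_p = 6371 + 1156 = 7527.0 km = 7.5270×10⁶ m.
r_a = 6371 + 27850 = 34221 km = 3.4221×10⁷ m.
Semi-major axis a = (r_p + r_a)/2 = 20874 km = 2.087×10⁷ m.
Vis-viva: v² = μ(2/r − 1/a) = 3.986×10¹⁴ × (5.844×10⁻⁸ − 4.791×10⁻⁸) = 4.200×10⁶ m²/s².
v = 2049 m/s.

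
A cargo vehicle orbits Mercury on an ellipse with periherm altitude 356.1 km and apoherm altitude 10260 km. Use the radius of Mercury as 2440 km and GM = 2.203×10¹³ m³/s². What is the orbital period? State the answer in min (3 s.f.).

r_p = 2440 + 356.1 = 2796.1 km = 2.7961×10⁶ m.
r_a = 2440 + 10260 = 12700 km = 1.2700×10⁷ m.
Semi-major axis a = (r_p + r_a)/2 = (2796.1 + 12700)/2 = 7748.1 km = 7.748×10⁶ m.
By Kepler's third law T = 2π√(a³/μ) = 2π × 4.595×10³ = 2.887×10⁴ s.
= 481.2 min.

T ≈ 481 min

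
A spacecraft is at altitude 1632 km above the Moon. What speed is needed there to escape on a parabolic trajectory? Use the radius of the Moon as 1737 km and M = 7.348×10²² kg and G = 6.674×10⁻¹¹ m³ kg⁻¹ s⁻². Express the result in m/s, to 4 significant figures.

μ = GM = 6.674×10⁻¹¹ × 7.348×10²² = 4.904×10¹² m³/s².
r = 1737 + 1632 = 3369.0 km = 3.3690×10⁶ m.
Escape speed v_esc = √(2μ/r) = √(2 × 4.904×10¹² / 3.369×10⁶) = √(2.911×10⁶) = 1706 m/s.

v_esc ≈ 1706 m/s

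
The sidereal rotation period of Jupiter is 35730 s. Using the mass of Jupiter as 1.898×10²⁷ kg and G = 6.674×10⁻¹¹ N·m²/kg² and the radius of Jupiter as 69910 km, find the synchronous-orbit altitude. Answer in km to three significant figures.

μ = GM = 6.674×10⁻¹¹ × 1.898×10²⁷ = 1.267×10¹⁷ m³/s².
A synchronous orbit has period T, so by Kepler's third law a = (μT²/4π²)^(1/3).
μT²/4π² = 1.267×10¹⁷ × (3.573×10⁴)² / 39.48 = 4.096×10²⁴ m³.
a = 1.600×10⁸ m = 1.6000×10⁵ km.
Altitude h = a − R = 1.6000×10⁵ − 69910 = 90094 km.

h_sync ≈ 90100 km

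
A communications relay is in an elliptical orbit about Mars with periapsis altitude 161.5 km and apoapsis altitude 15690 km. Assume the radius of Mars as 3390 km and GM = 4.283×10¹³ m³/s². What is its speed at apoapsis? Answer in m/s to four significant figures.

r_p = 3390 + 161.5 = 3551.5 km = 3.5515×10⁶ m.
r_a = 3390 + 15690 = 19080 km = 1.9080×10⁷ m.
Semi-major axis a = (r_p + r_a)/2 = 11316 km = 1.132×10⁷ m.
Vis-viva: v² = μ(2/r − 1/a) = 4.283×10¹³ × (1.048×10⁻⁷ − 8.837×10⁻⁸) = 7.045×10⁵ m²/s².
v = 839.4 m/s.

v ≈ 839.4 m/s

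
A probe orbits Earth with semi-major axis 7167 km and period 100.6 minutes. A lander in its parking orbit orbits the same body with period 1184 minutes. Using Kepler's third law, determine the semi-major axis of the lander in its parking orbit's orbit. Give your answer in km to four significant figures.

a₂ ≈ 37080 km

Kepler's third law: a³ ∝ T², so a₂ = a₁ (T₂/T₁)^(2/3).
T₂/T₁ = 11.77, (T₂/T₁)^(2/3) = 5.174.
a₂ = 7167 × 5.174 = 37080 km.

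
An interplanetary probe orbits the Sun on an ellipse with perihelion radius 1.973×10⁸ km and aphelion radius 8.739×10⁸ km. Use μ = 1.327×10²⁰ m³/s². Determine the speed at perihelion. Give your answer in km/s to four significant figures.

Semi-major axis a = (r_p + r_a)/2 = 5.3560×10⁸ km = 5.356×10¹¹ m.
Vis-viva: v² = μ(2/r − 1/a) = 1.327×10²⁰ × (1.014×10⁻¹¹ − 1.867×10⁻¹²) = 1.097×10⁹ m²/s².
v = 33130 m/s = 33.13 km/s.

v ≈ 33.13 km/s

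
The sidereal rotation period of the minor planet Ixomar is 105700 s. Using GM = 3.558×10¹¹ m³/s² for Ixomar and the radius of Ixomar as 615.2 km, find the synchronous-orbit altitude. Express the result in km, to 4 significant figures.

A synchronous orbit has period T, so by Kepler's third law a = (μT²/4π²)^(1/3).
μT²/4π² = 3.558×10¹¹ × (1.057×10⁵)² / 39.48 = 1.007×10²⁰ m³.
a = 4.652×10⁶ m = 4652.3 km.
Altitude h = a − R = 4652.3 − 615.2 = 4037.1 km.

h_sync ≈ 4037 km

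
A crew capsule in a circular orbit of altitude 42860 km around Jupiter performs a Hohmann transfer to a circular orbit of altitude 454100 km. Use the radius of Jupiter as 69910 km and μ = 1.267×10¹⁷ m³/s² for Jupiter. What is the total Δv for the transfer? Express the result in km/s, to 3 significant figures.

Δv_total ≈ 15.8 km/s

r₁ = 69910 + 42860 = 112770 km = 1.1277×10⁸ m.
r₂ = 69910 + 454100 = 524010 km = 5.2401×10⁸ m.
Transfer ellipse a_t = (r₁ + r₂)/2 = 3.184×10⁸ m.
At r₁: circular v_c1 = √(μ/r₁) = 33520 m/s; transfer-perijove v_p = √[μ(2/r₁ − 1/a_t)] = 43000 m/s.
Δv₁ = v_p − v_c1 = 9482 m/s.
At r₂: circular v_c2 = √(μ/r₂) = 15550 m/s; transfer-apojove v_a = √[μ(2/r₂ − 1/a_t)] = 9254 m/s.
Δv₂ = v_c2 − v_a = 6295 m/s.
Total Δv = Δv₁ + Δv₂ = 15780 m/s = 15.78 km/s.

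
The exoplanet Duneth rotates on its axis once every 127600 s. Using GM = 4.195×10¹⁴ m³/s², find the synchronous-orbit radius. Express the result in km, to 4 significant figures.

r_sync ≈ 55720 km

A synchronous orbit has period T, so by Kepler's third law a = (μT²/4π²)^(1/3).
μT²/4π² = 4.195×10¹⁴ × (1.276×10⁵)² / 39.48 = 1.730×10²³ m³.
a = 5.572×10⁷ m = 55722 km.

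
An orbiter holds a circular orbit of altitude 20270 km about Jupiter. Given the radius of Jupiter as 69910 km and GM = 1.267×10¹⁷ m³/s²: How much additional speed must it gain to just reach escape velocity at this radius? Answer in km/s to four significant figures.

Δv ≈ 15.53 km/s

r = 69910 + 20270 = 90180 km = 9.0180×10⁷ m.
Circular speed v_c = √(μ/r) = 37480 m/s.
Escape speed v_esc = √(2μ/r) = √2 × v_c = 53010 m/s.
Δv = v_esc − v_c = 15530 m/s = 15.53 km/s.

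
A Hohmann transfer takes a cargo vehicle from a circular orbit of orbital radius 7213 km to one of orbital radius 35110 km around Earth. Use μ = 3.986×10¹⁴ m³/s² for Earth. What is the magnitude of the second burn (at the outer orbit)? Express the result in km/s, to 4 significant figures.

Δv ≈ 1.402 km/s

r₁ = 7213 km = 7.213×10⁶ m.
r₂ = 35110 km = 3.511×10⁷ m.
Transfer ellipse a_t = (r₁ + r₂)/2 = 2.116×10⁷ m.
At r₁: circular v_c1 = √(μ/r₁) = 7434 m/s; transfer-perigee v_p = √[μ(2/r₁ − 1/a_t)] = 9575 m/s.
At r₂: circular v_c2 = √(μ/r₂) = 3369 m/s; transfer-apogee v_a = √[μ(2/r₂ − 1/a_t)] = 1967 m/s.
Δv₂ = v_c2 − v_a = 1402 m/s.
= 1.402 km/s.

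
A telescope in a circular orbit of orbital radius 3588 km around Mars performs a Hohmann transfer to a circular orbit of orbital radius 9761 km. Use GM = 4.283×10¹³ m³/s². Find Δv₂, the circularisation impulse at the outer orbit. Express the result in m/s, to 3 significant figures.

Δv ≈ 559 m/s

r₁ = 3588 km = 3.588×10⁶ m.
r₂ = 9761 km = 9.761×10⁶ m.
Transfer ellipse a_t = (r₁ + r₂)/2 = 6.674×10⁶ m.
At r₁: circular v_c1 = √(μ/r₁) = 3455 m/s; transfer-periapsis v_p = √[μ(2/r₁ − 1/a_t)] = 4178 m/s.
At r₂: circular v_c2 = √(μ/r₂) = 2095 m/s; transfer-apoapsis v_a = √[μ(2/r₂ − 1/a_t)] = 1536 m/s.
Δv₂ = v_c2 − v_a = 558.9 m/s.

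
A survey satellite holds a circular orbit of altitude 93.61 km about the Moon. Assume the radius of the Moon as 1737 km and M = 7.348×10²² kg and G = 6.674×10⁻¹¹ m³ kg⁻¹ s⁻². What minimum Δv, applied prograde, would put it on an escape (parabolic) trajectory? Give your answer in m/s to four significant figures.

Δv ≈ 678.0 m/s

μ = GM = 6.674×10⁻¹¹ × 7.348×10²² = 4.904×10¹² m³/s².
r = 1737 + 93.61 = 1830.6 km = 1.8306×10⁶ m.
Circular speed v_c = √(μ/r) = 1637 m/s.
Escape speed v_esc = √(2μ/r) = √2 × v_c = 2315 m/s.
Δv = v_esc − v_c = 678.0 m/s.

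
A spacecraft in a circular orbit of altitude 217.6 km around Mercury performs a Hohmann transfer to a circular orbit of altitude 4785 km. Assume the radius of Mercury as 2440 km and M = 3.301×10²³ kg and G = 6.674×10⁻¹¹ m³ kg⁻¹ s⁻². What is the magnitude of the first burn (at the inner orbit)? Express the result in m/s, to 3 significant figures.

Δv ≈ 602 m/s

μ = GM = 6.674×10⁻¹¹ × 3.301×10²³ = 2.203×10¹³ m³/s².
r₁ = 2440 + 217.6 = 2657.6 km = 2.6576×10⁶ m.
r₂ = 2440 + 4785 = 7225.0 km = 7.2250×10⁶ m.
Transfer ellipse a_t = (r₁ + r₂)/2 = 4.941×10⁶ m.
At r₁: circular v_c1 = √(μ/r₁) = 2879 m/s; transfer-periherm v_p = √[μ(2/r₁ − 1/a_t)] = 3482 m/s.
Δv₁ = v_p − v_c1 = 602.3 m/s.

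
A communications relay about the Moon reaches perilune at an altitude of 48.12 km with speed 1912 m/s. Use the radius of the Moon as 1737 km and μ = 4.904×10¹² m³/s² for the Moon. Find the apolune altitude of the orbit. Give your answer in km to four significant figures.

r_p = 1737 + 48.12 = 1785.1 km = 1.785×10⁶ m.
Specific energy ε = v²/2 − μ/r = -9.193×10⁵ J/kg, so a = −μ/(2ε) = 2.667×10⁶ m.
The apsides satisfy r_p + r_a = 2a, so the apolune radius is 2a − r_p = 3.549×10⁶ m = 3549.5 km.
Apolune altitude = 3549.5 − 1737 = 1812.5 km.

apolune altitude ≈ 1812 km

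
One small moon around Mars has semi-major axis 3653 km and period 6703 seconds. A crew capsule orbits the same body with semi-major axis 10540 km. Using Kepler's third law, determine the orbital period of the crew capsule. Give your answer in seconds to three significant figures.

T₂ ≈ 32900 seconds

Kepler's third law: T² ∝ a³, so T₂ = T₁ (a₂/a₁)^(3/2).
a₂/a₁ = 2.885, (a₂/a₁)^(3/2) = 4.901.
T₂ = 6703 × 4.901 = 32850 seconds.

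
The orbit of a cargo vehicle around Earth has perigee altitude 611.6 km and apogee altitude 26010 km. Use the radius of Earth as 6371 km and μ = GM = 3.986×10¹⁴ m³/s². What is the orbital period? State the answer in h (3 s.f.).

r_p = 6371 + 611.6 = 6982.6 km = 6.9826×10⁶ m.
r_a = 6371 + 26010 = 32381 km = 3.2381×10⁷ m.
Semi-major axis a = (r_p + r_a)/2 = (6982.6 + 32381)/2 = 19682 km = 1.968×10⁷ m.
By Kepler's third law T = 2π√(a³/μ) = 2π × 4.373×10³ = 2.748×10⁴ s.
= 7.633 h.

T ≈ 7.63 h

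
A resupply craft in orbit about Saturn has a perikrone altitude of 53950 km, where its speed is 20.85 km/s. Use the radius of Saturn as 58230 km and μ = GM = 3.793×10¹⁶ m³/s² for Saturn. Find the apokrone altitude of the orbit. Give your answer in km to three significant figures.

apokrone altitude ≈ 1.44×10⁵ km

r_p = 58230 + 53950 = 1.1218×10⁵ km = 1.122×10⁸ m.
Specific energy ε = v²/2 − μ/r = -1.208×10⁸ J/kg, so a = −μ/(2ε) = 1.571×10⁸ m.
The apsides satisfy r_p + r_a = 2a, so the apokrone radius is 2a − r_p = 2.019×10⁸ m = 2.0192×10⁵ km.
Apokrone altitude = 2.0192×10⁵ − 58230 = 1.4369×10⁵ km.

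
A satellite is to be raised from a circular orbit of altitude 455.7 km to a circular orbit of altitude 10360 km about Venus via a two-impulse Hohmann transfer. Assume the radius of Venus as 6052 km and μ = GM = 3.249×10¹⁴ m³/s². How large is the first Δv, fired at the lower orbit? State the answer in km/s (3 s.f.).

r₁ = 6052 + 455.7 = 6507.7 km = 6.5077×10⁶ m.
r₂ = 6052 + 10360 = 16412 km = 1.6412×10⁷ m.
Transfer ellipse a_t = (r₁ + r₂)/2 = 1.146×10⁷ m.
At r₁: circular v_c1 = √(μ/r₁) = 7066 m/s; transfer-periapsis v_p = √[μ(2/r₁ − 1/a_t)] = 8456 m/s.
Δv₁ = v_p − v_c1 = 1390 m/s.
= 1.390 km/s.

Δv ≈ 1.39 km/s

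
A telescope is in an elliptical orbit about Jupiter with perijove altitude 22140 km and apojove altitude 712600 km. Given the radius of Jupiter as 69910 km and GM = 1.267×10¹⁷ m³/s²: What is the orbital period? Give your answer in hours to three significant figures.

T ≈ 44.8 hours

r_p = 69910 + 22140 = 92050 km = 9.2050×10⁷ m.
r_a = 69910 + 712600 = 782510 km = 7.8251×10⁸ m.
Semi-major axis a = (r_p + r_a)/2 = (92050 + 7.8251×10⁵)/2 = 4.3728×10⁵ km = 4.373×10⁸ m.
By Kepler's third law T = 2π√(a³/μ) = 2π × 2.569×10⁴ = 1.614×10⁵ s.
= 44.84 hours.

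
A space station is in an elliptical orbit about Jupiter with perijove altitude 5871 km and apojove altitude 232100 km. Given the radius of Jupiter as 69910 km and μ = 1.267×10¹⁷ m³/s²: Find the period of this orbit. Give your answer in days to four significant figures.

r_p = 69910 + 5871 = 75781 km = 7.5781×10⁷ m.
r_a = 69910 + 232100 = 302010 km = 3.0201×10⁸ m.
Semi-major axis a = (r_p + r_a)/2 = (75781 + 3.0201×10⁵)/2 = 1.8890×10⁵ km = 1.889×10⁸ m.
By Kepler's third law T = 2π√(a³/μ) = 2π × 7.294×10³ = 4.583×10⁴ s.
= 0.5304 days.

T ≈ 0.5304 days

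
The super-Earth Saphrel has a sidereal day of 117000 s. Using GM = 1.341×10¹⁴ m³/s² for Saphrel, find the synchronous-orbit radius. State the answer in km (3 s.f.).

A synchronous orbit has period T, so by Kepler's third law a = (μT²/4π²)^(1/3).
μT²/4π² = 1.341×10¹⁴ × (1.170×10⁵)² / 39.48 = 4.650×10²² m³.
a = 3.596×10⁷ m = 35959 km.

r_sync ≈ 36000 km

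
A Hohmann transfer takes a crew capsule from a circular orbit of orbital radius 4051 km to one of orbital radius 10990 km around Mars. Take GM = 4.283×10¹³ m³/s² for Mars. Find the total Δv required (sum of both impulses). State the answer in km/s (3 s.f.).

Δv_total ≈ 1.20 km/s

r₁ = 4051 km = 4.051×10⁶ m.
r₂ = 10990 km = 1.099×10⁷ m.
Transfer ellipse a_t = (r₁ + r₂)/2 = 7.520×10⁶ m.
At r₁: circular v_c1 = √(μ/r₁) = 3252 m/s; transfer-periapsis v_p = √[μ(2/r₁ − 1/a_t)] = 3931 m/s.
Δv₁ = v_p − v_c1 = 679.1 m/s.
At r₂: circular v_c2 = √(μ/r₂) = 1974 m/s; transfer-apoapsis v_a = √[μ(2/r₂ − 1/a_t)] = 1449 m/s.
Δv₂ = v_c2 − v_a = 525.2 m/s.
Total Δv = Δv₁ + Δv₂ = 1204 m/s = 1.204 km/s.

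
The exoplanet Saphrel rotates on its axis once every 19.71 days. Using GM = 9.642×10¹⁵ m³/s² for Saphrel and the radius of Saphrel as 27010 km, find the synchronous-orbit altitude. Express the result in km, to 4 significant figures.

h_sync ≈ 8.644×10⁵ km

T = 19.71 days = 1.703×10⁶ s.
A synchronous orbit has period T, so by Kepler's third law a = (μT²/4π²)^(1/3).
μT²/4π² = 9.642×10¹⁵ × (1.703×10⁶)² / 39.48 = 7.083×10²⁶ m³.
a = 8.914×10⁸ m = 8.9139×10⁵ km.
Altitude h = a − R = 8.9139×10⁵ − 27010 = 8.6438×10⁵ km.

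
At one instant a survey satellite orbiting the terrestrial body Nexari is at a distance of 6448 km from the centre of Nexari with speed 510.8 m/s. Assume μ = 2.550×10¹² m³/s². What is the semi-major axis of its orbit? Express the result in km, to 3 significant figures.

r = 6.448×10⁶ m.
Vis-viva rearranged: 1/a = 2/r − v²/μ = 3.102×10⁻⁷ − 1.023×10⁻⁷ = 2.079×10⁻⁷ m⁻¹.
a = 4.811×10⁶ m = 4811.1 km.

a ≈ 4810 km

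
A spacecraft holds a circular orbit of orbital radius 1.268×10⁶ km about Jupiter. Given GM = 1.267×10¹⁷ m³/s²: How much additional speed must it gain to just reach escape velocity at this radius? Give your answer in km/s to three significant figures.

Δv ≈ 4.14 km/s

r = 1.268×10⁶ km = 1.268×10⁹ m.
Circular speed v_c = √(μ/r) = 9996 m/s.
Escape speed v_esc = √(2μ/r) = √2 × v_c = 14140 m/s.
Δv = v_esc − v_c = 4141 m/s = 4.141 km/s.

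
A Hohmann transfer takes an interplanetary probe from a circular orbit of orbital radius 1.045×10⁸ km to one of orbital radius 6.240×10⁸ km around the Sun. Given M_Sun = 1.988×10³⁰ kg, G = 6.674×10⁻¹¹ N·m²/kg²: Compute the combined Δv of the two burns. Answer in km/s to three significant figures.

μ = GM = 6.674×10⁻¹¹ × 1.988×10³⁰ = 1.327×10²⁰ m³/s².
r₁ = 1.045×10⁸ km = 1.045×10¹¹ m.
r₂ = 6.240×10⁸ km = 6.240×10¹¹ m.
Transfer ellipse a_t = (r₁ + r₂)/2 = 3.642×10¹¹ m.
At r₁: circular v_c1 = √(μ/r₁) = 35630 m/s; transfer-perihelion v_p = √[μ(2/r₁ − 1/a_t)] = 46640 m/s.
Δv₁ = v_p − v_c1 = 11010 m/s.
At r₂: circular v_c2 = √(μ/r₂) = 14580 m/s; transfer-aphelion v_a = √[μ(2/r₂ − 1/a_t)] = 7810 m/s.
Δv₂ = v_c2 − v_a = 6771 m/s.
Total Δv = Δv₁ + Δv₂ = 17780 m/s = 17.78 km/s.

Δv_total ≈ 17.8 km/s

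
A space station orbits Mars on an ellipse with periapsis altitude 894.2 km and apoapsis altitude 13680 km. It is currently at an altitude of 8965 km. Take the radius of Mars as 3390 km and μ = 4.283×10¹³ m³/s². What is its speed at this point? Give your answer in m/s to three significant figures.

v ≈ 1710 m/s

r_p = 3390 + 894.2 = 4284.2 km = 4.2842×10⁶ m.
r_a = 3390 + 13680 = 17070 km = 1.7070×10⁷ m.
r = 3390 + 8965 = 12355 km = 1.236×10⁷ m.
Semi-major axis a = (r_p + r_a)/2 = 10677 km = 1.068×10⁷ m.
Vis-viva: v² = μ(2/r − 1/a) = 4.283×10¹³ × (1.619×10⁻⁷ − 9.366×10⁻⁸) = 2.922×10⁶ m²/s².
v = 1709 m/s.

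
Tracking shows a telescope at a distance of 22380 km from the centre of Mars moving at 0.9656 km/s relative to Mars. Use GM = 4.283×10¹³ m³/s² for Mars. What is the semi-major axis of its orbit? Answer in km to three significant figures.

r = 2.238×10⁷ m.
Vis-viva rearranged: 1/a = 2/r − v²/μ = 8.937×10⁻⁸ − 2.177×10⁻⁸ = 6.760×10⁻⁸ m⁻¹.
a = 1.479×10⁷ m = 14794 km.

a ≈ 14800 km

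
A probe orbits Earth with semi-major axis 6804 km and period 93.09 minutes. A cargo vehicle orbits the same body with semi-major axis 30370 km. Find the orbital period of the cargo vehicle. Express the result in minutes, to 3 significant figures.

Kepler's third law: T² ∝ a³, so T₂ = T₁ (a₂/a₁)^(3/2).
a₂/a₁ = 4.464, (a₂/a₁)^(3/2) = 9.430.
T₂ = 93.09 × 9.430 = 877.9 minutes.

T₂ ≈ 878 minutes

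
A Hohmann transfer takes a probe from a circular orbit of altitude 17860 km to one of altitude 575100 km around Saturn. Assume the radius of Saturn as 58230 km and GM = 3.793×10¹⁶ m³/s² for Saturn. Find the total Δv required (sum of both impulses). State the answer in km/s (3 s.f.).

r₁ = 58230 + 17860 = 76090 km = 7.6090×10⁷ m.
r₂ = 58230 + 575100 = 633330 km = 6.3333×10⁸ m.
Transfer ellipse a_t = (r₁ + r₂)/2 = 3.547×10⁸ m.
At r₁: circular v_c1 = √(μ/r₁) = 22330 m/s; transfer-perikrone v_p = √[μ(2/r₁ − 1/a_t)] = 29830 m/s.
Δv₁ = v_p − v_c1 = 7507 m/s.
At r₂: circular v_c2 = √(μ/r₂) = 7739 m/s; transfer-apokrone v_a = √[μ(2/r₂ − 1/a_t)] = 3584 m/s.
Δv₂ = v_c2 − v_a = 4155 m/s.
Total Δv = Δv₁ + Δv₂ = 11660 m/s = 11.66 km/s.

Δv_total ≈ 11.7 km/s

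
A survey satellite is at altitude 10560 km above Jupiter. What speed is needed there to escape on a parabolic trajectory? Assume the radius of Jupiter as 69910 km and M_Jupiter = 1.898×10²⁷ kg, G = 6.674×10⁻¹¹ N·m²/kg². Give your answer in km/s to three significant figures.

v_esc ≈ 56.1 km/s

μ = GM = 6.674×10⁻¹¹ × 1.898×10²⁷ = 1.267×10¹⁷ m³/s².
r = 69910 + 10560 = 80470 km = 8.0470×10⁷ m.
Escape speed v_esc = √(2μ/r) = √(2 × 1.267×10¹⁷ / 8.047×10⁷) = √(3.148×10⁹) = 56110 m/s.
= 56.11 km/s.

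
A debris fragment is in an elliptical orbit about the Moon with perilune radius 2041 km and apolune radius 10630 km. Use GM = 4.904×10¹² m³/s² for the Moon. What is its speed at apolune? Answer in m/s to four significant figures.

v ≈ 385.5 m/s

Semi-major axis a = (r_p + r_a)/2 = 6335.5 km = 6.336×10⁶ m.
Vis-viva: v² = μ(2/r − 1/a) = 4.904×10¹² × (1.881×10⁻⁷ − 1.578×10⁻⁷) = 1.486×10⁵ m²/s².
v = 385.5 m/s.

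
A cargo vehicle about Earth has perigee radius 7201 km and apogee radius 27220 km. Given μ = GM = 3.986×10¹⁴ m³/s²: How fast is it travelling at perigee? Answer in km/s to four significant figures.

v ≈ 9.357 km/s

Semi-major axis a = (r_p + r_a)/2 = 17210 km = 1.721×10⁷ m.
Vis-viva: v² = μ(2/r − 1/a) = 3.986×10¹⁴ × (2.777×10⁻⁷ − 5.810×10⁻⁸) = 8.755×10⁷ m²/s².
v = 9357 m/s = 9.357 km/s.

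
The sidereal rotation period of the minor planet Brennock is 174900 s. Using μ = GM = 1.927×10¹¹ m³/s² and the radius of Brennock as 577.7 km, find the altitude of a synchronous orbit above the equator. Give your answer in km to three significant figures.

h_sync ≈ 4730 km

A synchronous orbit has period T, so by Kepler's third law a = (μT²/4π²)^(1/3).
μT²/4π² = 1.927×10¹¹ × (1.749×10⁵)² / 39.48 = 1.493×10²⁰ m³.
a = 5.305×10⁶ m = 5305.2 km.
Altitude h = a − R = 5305.2 − 577.7 = 4727.5 km.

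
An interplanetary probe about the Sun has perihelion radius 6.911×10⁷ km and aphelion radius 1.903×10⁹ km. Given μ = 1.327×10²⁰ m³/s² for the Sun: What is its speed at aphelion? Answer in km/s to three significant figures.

v ≈ 2.21 km/s

Semi-major axis a = (r_p + r_a)/2 = 9.8606×10⁸ km = 9.861×10¹¹ m.
Vis-viva: v² = μ(2/r − 1/a) = 1.327×10²⁰ × (1.051×10⁻¹² − 1.014×10⁻¹²) = 4.887×10⁶ m²/s².
v = 2211 m/s = 2.211 km/s.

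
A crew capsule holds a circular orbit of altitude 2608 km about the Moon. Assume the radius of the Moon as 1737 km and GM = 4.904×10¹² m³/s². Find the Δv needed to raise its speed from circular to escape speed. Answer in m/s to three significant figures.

r = 1737 + 2608 = 4345.0 km = 4.3450×10⁶ m.
Circular speed v_c = √(μ/r) = 1062 m/s.
Escape speed v_esc = √(2μ/r) = √2 × v_c = 1502 m/s.
Δv = v_esc − v_c = 440.1 m/s.

Δv ≈ 440 m/s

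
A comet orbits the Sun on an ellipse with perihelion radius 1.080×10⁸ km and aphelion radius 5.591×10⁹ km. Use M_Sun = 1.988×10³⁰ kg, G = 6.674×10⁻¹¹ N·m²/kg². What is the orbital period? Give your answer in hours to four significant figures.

μ = GM = 6.674×10⁻¹¹ × 1.988×10³⁰ = 1.327×10²⁰ m³/s².
Semi-major axis a = (r_p + r_a)/2 = (1.0800×10⁸ + 5.5910×10⁹)/2 = 2.8495×10⁹ km = 2.850×10¹² m.
By Kepler's third law T = 2π√(a³/μ) = 2π × 4.176×10⁸ = 2.624×10⁹ s.
= 7.288×10⁵ hours.

T ≈ 728800 hours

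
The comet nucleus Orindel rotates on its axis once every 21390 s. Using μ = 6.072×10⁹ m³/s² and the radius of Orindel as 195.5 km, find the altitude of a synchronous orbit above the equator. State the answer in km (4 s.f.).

h_sync ≈ 217.4 km

A synchronous orbit has period T, so by Kepler's third law a = (μT²/4π²)^(1/3).
μT²/4π² = 6.072×10⁹ × (2.139×10⁴)² / 39.48 = 7.037×10¹⁶ m³.
a = 4.129×10⁵ m = 412.86 km.
Altitude h = a − R = 412.86 − 195.5 = 217.36 km.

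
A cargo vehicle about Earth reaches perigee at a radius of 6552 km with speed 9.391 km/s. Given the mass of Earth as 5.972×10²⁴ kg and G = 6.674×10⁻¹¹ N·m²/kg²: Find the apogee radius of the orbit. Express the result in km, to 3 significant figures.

μ = GM = 6.674×10⁻¹¹ × 5.972×10²⁴ = 3.986×10¹⁴ m³/s².
r_p = 6.552×10⁶ m.
Specific energy ε = v²/2 − μ/r = -1.674×10⁷ J/kg, so a = −μ/(2ε) = 1.191×10⁷ m.
The apsides satisfy r_p + r_a = 2a, so the apogee radius is 2a − r_p = 1.726×10⁷ m = 17262 km.

apogee radius ≈ 17300 km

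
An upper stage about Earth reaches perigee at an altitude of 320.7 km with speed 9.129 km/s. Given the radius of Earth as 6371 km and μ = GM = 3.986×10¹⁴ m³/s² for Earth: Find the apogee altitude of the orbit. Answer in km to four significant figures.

r_p = 6371 + 320.7 = 6691.7 km = 6.692×10⁶ m.
Specific energy ε = v²/2 − μ/r = -1.790×10⁷ J/kg, so a = −μ/(2ε) = 1.114×10⁷ m.
The apsides satisfy r_p + r_a = 2a, so the apogee radius is 2a − r_p = 1.558×10⁷ m = 15580 km.
Apogee altitude = 15580 − 6371 = 9209.2 km.

apogee altitude ≈ 9209 km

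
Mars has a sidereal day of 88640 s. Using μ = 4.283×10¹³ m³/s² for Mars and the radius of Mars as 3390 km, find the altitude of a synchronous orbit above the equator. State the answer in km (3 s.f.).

A synchronous orbit has period T, so by Kepler's third law a = (μT²/4π²)^(1/3).
μT²/4π² = 4.283×10¹³ × (8.864×10⁴)² / 39.48 = 8.524×10²¹ m³.
a = 2.043×10⁷ m = 20428 km.
Altitude h = a − R = 20428 − 3390 = 17038 km.

h_sync ≈ 17000 km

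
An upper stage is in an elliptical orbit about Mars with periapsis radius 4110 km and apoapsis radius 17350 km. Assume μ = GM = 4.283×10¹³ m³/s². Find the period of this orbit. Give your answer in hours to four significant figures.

T ≈ 9.374 hours

Semi-major axis a = (r_p + r_a)/2 = (4110.0 + 17350)/2 = 10730 km = 1.073×10⁷ m.
By Kepler's third law T = 2π√(a³/μ) = 2π × 5.371×10³ = 3.374×10⁴ s.
= 9.374 hours.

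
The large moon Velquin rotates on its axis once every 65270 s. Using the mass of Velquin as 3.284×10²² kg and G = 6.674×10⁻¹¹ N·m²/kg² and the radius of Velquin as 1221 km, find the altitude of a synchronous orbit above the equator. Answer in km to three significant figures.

μ = GM = 6.674×10⁻¹¹ × 3.284×10²² = 2.192×10¹² m³/s².
A synchronous orbit has period T, so by Kepler's third law a = (μT²/4π²)^(1/3).
μT²/4π² = 2.192×10¹² × (6.527×10⁴)² / 39.48 = 2.365×10²⁰ m³.
a = 6.184×10⁶ m = 6184.2 km.
Altitude h = a − R = 6184.2 − 1221 = 4963.2 km.

h_sync ≈ 4960 km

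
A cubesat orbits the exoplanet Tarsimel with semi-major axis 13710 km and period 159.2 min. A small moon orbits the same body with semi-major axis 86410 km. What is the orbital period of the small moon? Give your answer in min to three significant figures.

T₂ ≈ 2520 min

Kepler's third law: T² ∝ a³, so T₂ = T₁ (a₂/a₁)^(3/2).
a₂/a₁ = 6.303, (a₂/a₁)^(3/2) = 15.82.
T₂ = 159.2 × 15.82 = 2519 min.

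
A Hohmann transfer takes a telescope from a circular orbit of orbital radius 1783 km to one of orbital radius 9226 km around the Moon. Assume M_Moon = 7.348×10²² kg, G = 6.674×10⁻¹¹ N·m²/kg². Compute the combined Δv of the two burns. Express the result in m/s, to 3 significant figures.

Δv_total ≈ 803 m/s

μ = GM = 6.674×10⁻¹¹ × 7.348×10²² = 4.904×10¹² m³/s².
r₁ = 1783 km = 1.783×10⁶ m.
r₂ = 9226 km = 9.226×10⁶ m.
Transfer ellipse a_t = (r₁ + r₂)/2 = 5.504×10⁶ m.
At r₁: circular v_c1 = √(μ/r₁) = 1658 m/s; transfer-perilune v_p = √[μ(2/r₁ − 1/a_t)] = 2147 m/s.
Δv₁ = v_p − v_c1 = 488.6 m/s.
At r₂: circular v_c2 = √(μ/r₂) = 729.1 m/s; transfer-apolune v_a = √[μ(2/r₂ − 1/a_t)] = 414.9 m/s.
Δv₂ = v_c2 − v_a = 314.1 m/s.
Total Δv = Δv₁ + Δv₂ = 802.8 m/s.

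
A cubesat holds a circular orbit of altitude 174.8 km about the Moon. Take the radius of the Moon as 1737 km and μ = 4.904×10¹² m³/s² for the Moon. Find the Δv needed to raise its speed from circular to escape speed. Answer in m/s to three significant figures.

Δv ≈ 663 m/s

r = 1737 + 174.8 = 1911.8 km = 1.9118×10⁶ m.
Circular speed v_c = √(μ/r) = 1602 m/s.
Escape speed v_esc = √(2μ/r) = √2 × v_c = 2265 m/s.
Δv = v_esc − v_c = 663.4 m/s.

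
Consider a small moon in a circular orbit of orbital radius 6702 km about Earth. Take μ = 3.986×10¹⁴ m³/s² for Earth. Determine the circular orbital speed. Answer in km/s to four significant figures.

r = 6702 km = 6.702×10⁶ m.
For a circular orbit v = √(μ/r) = √(3.986×10¹⁴ / 6.702×10⁶) = √(5.947×10⁷) = 7712 m/s.
That is 7.712 km/s.

v ≈ 7.712 km/s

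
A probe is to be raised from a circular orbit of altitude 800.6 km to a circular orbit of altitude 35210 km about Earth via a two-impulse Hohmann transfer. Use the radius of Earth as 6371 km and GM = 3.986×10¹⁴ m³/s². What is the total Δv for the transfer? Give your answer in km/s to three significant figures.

r₁ = 6371 + 800.6 = 7171.6 km = 7.1716×10⁶ m.
r₂ = 6371 + 35210 = 41581 km = 4.1581×10⁷ m.
Transfer ellipse a_t = (r₁ + r₂)/2 = 2.438×10⁷ m.
At r₁: circular v_c1 = √(μ/r₁) = 7455 m/s; transfer-perigee v_p = √[μ(2/r₁ − 1/a_t)] = 9737 m/s.
Δv₁ = v_p − v_c1 = 2282 m/s.
At r₂: circular v_c2 = √(μ/r₂) = 3096 m/s; transfer-apogee v_a = √[μ(2/r₂ − 1/a_t)] = 1679 m/s.
Δv₂ = v_c2 − v_a = 1417 m/s.
Total Δv = Δv₁ + Δv₂ = 3699 m/s = 3.699 km/s.

Δv_total ≈ 3.70 km/s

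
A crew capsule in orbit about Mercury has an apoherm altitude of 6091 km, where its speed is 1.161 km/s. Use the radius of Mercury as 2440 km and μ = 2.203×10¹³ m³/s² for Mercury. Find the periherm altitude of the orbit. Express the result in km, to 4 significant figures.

r_a = 2440 + 6091 = 8531.0 km = 8.531×10⁶ m.
Specific energy ε = v²/2 − μ/r = -1.908×10⁶ J/kg, so a = −μ/(2ε) = 5.772×10⁶ m.
The apsides satisfy r_p + r_a = 2a, so the periherm radius is 2a − r_a = 3.013×10⁶ m = 3012.8 km.
Periherm altitude = 3012.8 − 2440 = 572.78 km.

periherm altitude ≈ 572.8 km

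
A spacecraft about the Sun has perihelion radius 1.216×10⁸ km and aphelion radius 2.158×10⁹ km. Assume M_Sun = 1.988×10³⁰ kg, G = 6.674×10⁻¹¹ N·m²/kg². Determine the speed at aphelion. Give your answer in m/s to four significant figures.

μ = GM = 6.674×10⁻¹¹ × 1.988×10³⁰ = 1.327×10²⁰ m³/s².
Semi-major axis a = (r_p + r_a)/2 = 1.1398×10⁹ km = 1.140×10¹² m.
Vis-viva: v² = μ(2/r − 1/a) = 1.327×10²⁰ × (9.268×10⁻¹³ − 8.773×10⁻¹³) = 6.559×10⁶ m²/s².
v = 2561 m/s.

v ≈ 2561 m/s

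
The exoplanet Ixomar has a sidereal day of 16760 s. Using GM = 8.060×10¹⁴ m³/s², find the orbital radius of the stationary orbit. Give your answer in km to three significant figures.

A synchronous orbit has period T, so by Kepler's third law a = (μT²/4π²)^(1/3).
μT²/4π² = 8.060×10¹⁴ × (1.676×10⁴)² / 39.48 = 5.735×10²¹ m³.
a = 1.790×10⁷ m = 17900 km.

r_sync ≈ 17900 km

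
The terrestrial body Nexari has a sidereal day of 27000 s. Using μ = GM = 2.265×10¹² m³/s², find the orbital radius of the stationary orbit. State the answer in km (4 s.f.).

A synchronous orbit has period T, so by Kepler's third law a = (μT²/4π²)^(1/3).
μT²/4π² = 2.265×10¹² × (2.700×10⁴)² / 39.48 = 4.183×10¹⁹ m³.
a = 3.471×10⁶ m = 3471.2 km.

r_sync ≈ 3471 km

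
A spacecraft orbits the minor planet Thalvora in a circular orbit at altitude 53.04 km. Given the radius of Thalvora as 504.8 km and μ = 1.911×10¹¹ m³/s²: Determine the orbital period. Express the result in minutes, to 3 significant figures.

r = 504.8 + 53.04 = 557.84 km = 5.5784×10⁵ m.
Kepler's third law: T = 2π√(r³/μ) = 2π√((5.578×10⁵)³ / 1.911×10¹¹).
r³/μ = 9.084×10⁵ s², so T = 2π × 9.531×10² = 5.988×10³ s.
Converting: 5.988×10³ s ÷ 60.00 = 99.81 minutes.

T ≈ 99.8 minutes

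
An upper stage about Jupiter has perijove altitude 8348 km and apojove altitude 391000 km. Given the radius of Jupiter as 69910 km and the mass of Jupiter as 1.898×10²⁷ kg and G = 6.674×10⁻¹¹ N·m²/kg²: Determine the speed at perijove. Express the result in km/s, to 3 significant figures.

v ≈ 52.6 km/s

μ = GM = 6.674×10⁻¹¹ × 1.898×10²⁷ = 1.267×10¹⁷ m³/s².
r_p = 69910 + 8348 = 78258 km = 7.8258×10⁷ m.
r_a = 69910 + 391000 = 460910 km = 4.6091×10⁸ m.
Semi-major axis a = (r_p + r_a)/2 = 2.6958×10⁵ km = 2.696×10⁸ m.
Vis-viva: v² = μ(2/r − 1/a) = 1.267×10¹⁷ × (2.556×10⁻⁸ − 3.709×10⁻⁹) = 2.767×10⁹ m²/s².
v = 52610 m/s = 52.61 km/s.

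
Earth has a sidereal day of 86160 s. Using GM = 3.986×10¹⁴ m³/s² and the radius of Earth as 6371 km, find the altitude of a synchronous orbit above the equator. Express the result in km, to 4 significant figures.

A synchronous orbit has period T, so by Kepler's third law a = (μT²/4π²)^(1/3).
μT²/4π² = 3.986×10¹⁴ × (8.616×10⁴)² / 39.48 = 7.495×10²² m³.
a = 4.216×10⁷ m = 42163 km.
Altitude h = a − R = 42163 − 6371 = 35792 km.

h_sync ≈ 35790 km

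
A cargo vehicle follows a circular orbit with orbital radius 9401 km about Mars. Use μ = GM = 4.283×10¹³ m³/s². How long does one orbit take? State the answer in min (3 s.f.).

r = 9401 km = 9.401×10⁶ m.
Kepler's third law: T = 2π√(r³/μ) = 2π√((9.401×10⁶)³ / 4.283×10¹³).
r³/μ = 1.940×10⁷ s², so T = 2π × 4.404×10³ = 2.767×10⁴ s.
Converting: 2.767×10⁴ s ÷ 60.00 = 461.2 min.

T ≈ 461 min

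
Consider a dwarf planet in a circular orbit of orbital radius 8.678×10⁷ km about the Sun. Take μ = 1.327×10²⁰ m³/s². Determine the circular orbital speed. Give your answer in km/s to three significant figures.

v ≈ 39.1 km/s

r = 8.678×10⁷ km = 8.678×10¹⁰ m.
For a circular orbit v = √(μ/r) = √(1.327×10²⁰ / 8.678×10¹⁰) = √(1.529×10⁹) = 39100 m/s.
That is 39.10 km/s.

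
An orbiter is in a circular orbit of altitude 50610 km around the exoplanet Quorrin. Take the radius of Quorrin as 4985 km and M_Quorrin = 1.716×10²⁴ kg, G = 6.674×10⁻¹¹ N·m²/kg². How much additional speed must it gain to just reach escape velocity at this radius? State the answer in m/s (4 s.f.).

Δv ≈ 594.5 m/s

μ = GM = 6.674×10⁻¹¹ × 1.716×10²⁴ = 1.145×10¹⁴ m³/s².
r = 4985 + 50610 = 55595 km = 5.5595×10⁷ m.
Circular speed v_c = √(μ/r) = 1435 m/s.
Escape speed v_esc = √(2μ/r) = √2 × v_c = 2030 m/s.
Δv = v_esc − v_c = 594.5 m/s.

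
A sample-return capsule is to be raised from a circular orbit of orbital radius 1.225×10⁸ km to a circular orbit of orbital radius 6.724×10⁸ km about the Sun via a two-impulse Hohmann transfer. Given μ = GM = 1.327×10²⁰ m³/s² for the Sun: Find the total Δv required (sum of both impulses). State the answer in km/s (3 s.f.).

r₁ = 1.225×10⁸ km = 1.225×10¹¹ m.
r₂ = 6.724×10⁸ km = 6.724×10¹¹ m.
Transfer ellipse a_t = (r₁ + r₂)/2 = 3.974×10¹¹ m.
At r₁: circular v_c1 = √(μ/r₁) = 32910 m/s; transfer-perihelion v_p = √[μ(2/r₁ − 1/a_t)] = 42810 m/s.
Δv₁ = v_p − v_c1 = 9896 m/s.
At r₂: circular v_c2 = √(μ/r₂) = 14050 m/s; transfer-aphelion v_a = √[μ(2/r₂ − 1/a_t)] = 7799 m/s.
Δv₂ = v_c2 − v_a = 6249 m/s.
Total Δv = Δv₁ + Δv₂ = 16150 m/s = 16.15 km/s.

Δv_total ≈ 16.1 km/s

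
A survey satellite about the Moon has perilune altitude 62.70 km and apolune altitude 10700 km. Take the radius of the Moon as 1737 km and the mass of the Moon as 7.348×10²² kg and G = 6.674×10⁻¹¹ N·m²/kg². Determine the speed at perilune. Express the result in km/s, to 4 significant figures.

μ = GM = 6.674×10⁻¹¹ × 7.348×10²² = 4.904×10¹² m³/s².
r_p = 1737 + 62.70 = 1799.7 km = 1.7997×10⁶ m.
r_a = 1737 + 10700 = 12437 km = 1.2437×10⁷ m.
Semi-major axis a = (r_p + r_a)/2 = 7118.4 km = 7.118×10⁶ m.
Vis-viva: v² = μ(2/r − 1/a) = 4.904×10¹² × (1.111×10⁻⁶ − 1.405×10⁻⁷) = 4.761×10⁶ m²/s².
v = 2182 m/s = 2.182 km/s.

v ≈ 2.182 km/s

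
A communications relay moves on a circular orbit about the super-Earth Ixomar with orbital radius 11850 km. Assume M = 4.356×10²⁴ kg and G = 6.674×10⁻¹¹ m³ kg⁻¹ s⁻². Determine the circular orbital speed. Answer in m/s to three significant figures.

v ≈ 4950 m/s

μ = GM = 6.674×10⁻¹¹ × 4.356×10²⁴ = 2.907×10¹⁴ m³/s².
r = 11850 km = 1.185×10⁷ m.
For a circular orbit v = √(μ/r) = √(2.907×10¹⁴ / 1.185×10⁷) = √(2.453×10⁷) = 4953 m/s.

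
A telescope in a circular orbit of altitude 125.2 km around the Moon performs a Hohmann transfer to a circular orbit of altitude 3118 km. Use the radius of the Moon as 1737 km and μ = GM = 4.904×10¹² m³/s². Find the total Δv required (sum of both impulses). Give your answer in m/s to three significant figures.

Δv_total ≈ 585 m/s

r₁ = 1737 + 125.2 = 1862.2 km = 1.8622×10⁶ m.
r₂ = 1737 + 3118 = 4855.0 km = 4.8550×10⁶ m.
Transfer ellipse a_t = (r₁ + r₂)/2 = 3.359×10⁶ m.
At r₁: circular v_c1 = √(μ/r₁) = 1623 m/s; transfer-perilune v_p = √[μ(2/r₁ − 1/a_t)] = 1951 m/s.
Δv₁ = v_p − v_c1 = 328.3 m/s.
At r₂: circular v_c2 = √(μ/r₂) = 1005 m/s; transfer-apolune v_a = √[μ(2/r₂ − 1/a_t)] = 748.4 m/s.
Δv₂ = v_c2 − v_a = 256.7 m/s.
Total Δv = Δv₁ + Δv₂ = 585.0 m/s.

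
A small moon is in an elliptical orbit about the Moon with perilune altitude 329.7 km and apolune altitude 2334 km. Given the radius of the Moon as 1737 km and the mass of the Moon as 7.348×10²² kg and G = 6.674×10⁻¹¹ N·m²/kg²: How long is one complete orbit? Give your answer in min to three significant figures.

μ = GM = 6.674×10⁻¹¹ × 7.348×10²² = 4.904×10¹² m³/s².
r_p = 1737 + 329.7 = 2066.7 km = 2.0667×10⁶ m.
r_a = 1737 + 2334 = 4071.0 km = 4.0710×10⁶ m.
Semi-major axis a = (r_p + r_a)/2 = (2066.7 + 4071.0)/2 = 3068.8 km = 3.069×10⁶ m.
By Kepler's third law T = 2π√(a³/μ) = 2π × 2.428×10³ = 1.525×10⁴ s.
= 254.2 min.

T ≈ 254 min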